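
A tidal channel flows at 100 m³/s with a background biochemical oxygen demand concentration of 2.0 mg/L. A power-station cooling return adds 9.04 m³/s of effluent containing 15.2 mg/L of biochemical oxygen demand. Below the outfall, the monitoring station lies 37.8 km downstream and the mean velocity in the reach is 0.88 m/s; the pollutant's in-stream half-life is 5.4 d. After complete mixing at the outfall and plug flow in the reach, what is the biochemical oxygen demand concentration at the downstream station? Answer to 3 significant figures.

Flow-weighted average: C = (100.0·2.000 + 9.040·15.20) / 109.0 = 337.4/109.0 = 3.094 mg/L.
Travel time t = 37.8·1000 / 0.88 = 42950 s = 11.93 h.
Half-life 5.4 d → k = ln 2 / 5.4 = 0.1284 d⁻¹.
Decay over the reach: 3.094·exp(−kt) = 3.094·0.9382 = 2.903 mg/L.

2.90 mg/L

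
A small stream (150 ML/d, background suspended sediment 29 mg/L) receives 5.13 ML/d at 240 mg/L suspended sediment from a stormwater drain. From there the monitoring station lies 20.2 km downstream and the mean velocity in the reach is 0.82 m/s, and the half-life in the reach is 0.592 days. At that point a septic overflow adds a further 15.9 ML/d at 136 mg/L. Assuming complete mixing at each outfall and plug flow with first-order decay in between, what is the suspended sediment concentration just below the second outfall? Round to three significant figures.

Mass balance: C = (150.0·29.00 + 5.130·240.0) / 155.1 = 5581/155.1 = 35.98 mg/L; combined flow 155.1 ML/d.
Travel time t = 20.2·1000 / 0.82 = 24630 s = 6.843 h.
Half-life 0.592 d → k = ln 2 / 0.592 = 1.171 d⁻¹.
After decay, C = 35.98 × e^(−kt) = 35.98 × 0.7162 = 25.77 mg/L.
Second outfall: C = (155.1·25.77 + 15.90·136.0)/171.0 = 36.01 mg/L.

36.0 mg/L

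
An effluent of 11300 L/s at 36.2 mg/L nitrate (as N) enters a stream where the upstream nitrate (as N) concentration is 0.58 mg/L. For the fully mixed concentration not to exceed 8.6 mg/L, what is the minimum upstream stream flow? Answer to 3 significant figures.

38900 L/s

Set C_mix = 8.6: (Q·0.5800 + 11300·36.20) / (Q + 11300) = 8.6
→ Q = 11300·(36.20 − 8.6)/(8.6 − 0.5800) = 38890 L/s.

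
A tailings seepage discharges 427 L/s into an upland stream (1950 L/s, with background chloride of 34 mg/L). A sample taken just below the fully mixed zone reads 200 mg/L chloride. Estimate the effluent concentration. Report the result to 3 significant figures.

958 mg/L

Mass balance: 1950·34.00 + 427.0·Cₑ = 2377·200.0
→ Cₑ = (2377·200.0 − 1950·34.00) / 427.0 = 958.1 mg/L.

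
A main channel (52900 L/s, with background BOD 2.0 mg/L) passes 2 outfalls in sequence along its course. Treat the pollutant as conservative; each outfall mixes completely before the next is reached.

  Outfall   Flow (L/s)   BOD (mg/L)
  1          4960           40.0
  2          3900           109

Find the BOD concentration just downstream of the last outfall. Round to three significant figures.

Outfall 1: combined Q = 57860 L/s; C = (52900·2.000 + 4960·40.00)/57860 = 5.258 mg/L.
Outfall 2: combined Q = 61760 L/s; C = (57860·5.258 + 3900·109.0)/61760 = 11.81 mg/L.

11.8 mg/L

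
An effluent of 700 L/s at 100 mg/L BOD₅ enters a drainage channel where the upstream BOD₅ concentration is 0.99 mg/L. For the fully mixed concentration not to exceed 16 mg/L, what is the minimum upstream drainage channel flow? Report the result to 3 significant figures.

Set C_mix = 16: (Q·0.9900 + 700.0·100.0) / (Q + 700.0) = 16
→ Q = 700.0·(100.0 − 16)/(16 − 0.9900) = 3917 L/s.

3920 L/s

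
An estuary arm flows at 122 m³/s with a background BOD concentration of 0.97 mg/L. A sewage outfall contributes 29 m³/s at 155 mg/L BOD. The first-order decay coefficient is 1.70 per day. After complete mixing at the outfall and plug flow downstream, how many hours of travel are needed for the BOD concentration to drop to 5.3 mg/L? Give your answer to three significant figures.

24.7 h

Mixed concentration C = ΣQC/ΣQ = (122.0·0.9700 + 29.00·155.0) / 151.0 = 4613/151.0 = 30.55 mg/L.
30.55·exp(−k·t) = 5.3 → t = ln(30.55/5.3)/k = 89030 s = 24.73 h.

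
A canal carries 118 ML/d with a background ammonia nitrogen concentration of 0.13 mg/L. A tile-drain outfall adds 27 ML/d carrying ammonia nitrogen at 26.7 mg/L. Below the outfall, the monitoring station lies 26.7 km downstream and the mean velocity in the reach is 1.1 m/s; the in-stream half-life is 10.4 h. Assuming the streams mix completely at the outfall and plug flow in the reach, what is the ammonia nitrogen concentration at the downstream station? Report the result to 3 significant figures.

3.24 mg/L

Flow-weighted average: C = (118.0·0.1300 + 27.00·26.70) / 145.0 = 736.2/145.0 = 5.078 mg/L.
Travel time t = 26.7·1000 / 1.1 = 24270 s = 6.742 h.
Half-life 10.4 h → k = ln 2 / 10.4 = 0.06665 h⁻¹ = 1.600 d⁻¹.
After decay, C = 5.078 × e^(−kt) = 5.078 × 0.6380 = 3.240 mg/L.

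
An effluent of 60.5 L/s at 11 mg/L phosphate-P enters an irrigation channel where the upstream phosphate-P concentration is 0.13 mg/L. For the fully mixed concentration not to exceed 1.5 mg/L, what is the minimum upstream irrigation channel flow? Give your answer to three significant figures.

Set C_mix = 1.5: (Q·0.1300 + 60.50·11.00) / (Q + 60.50) = 1.5
→ Q = 60.50·(11.00 − 1.5)/(1.5 − 0.1300) = 419.5 L/s.

420 L/s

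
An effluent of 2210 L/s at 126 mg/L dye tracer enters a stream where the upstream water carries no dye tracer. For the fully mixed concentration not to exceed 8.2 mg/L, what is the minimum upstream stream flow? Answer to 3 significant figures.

Set C_mix = 8.2: (Q·0 + 2210·126.0) / (Q + 2210) = 8.2
→ Q = 2210·(126.0 − 8.2)/(8.2 − 0) = 31750 L/s.

31700 L/s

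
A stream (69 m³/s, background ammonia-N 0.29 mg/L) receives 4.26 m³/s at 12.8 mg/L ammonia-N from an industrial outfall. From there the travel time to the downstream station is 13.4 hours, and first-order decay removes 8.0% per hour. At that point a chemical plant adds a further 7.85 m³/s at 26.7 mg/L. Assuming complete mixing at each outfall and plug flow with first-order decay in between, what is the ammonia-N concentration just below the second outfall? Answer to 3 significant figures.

After mixing, C = (69.00·0.2900 + 4.260·12.80) / 73.26 = 74.54/73.26 = 1.017 mg/L; combined flow 73.26 m³/s.
8.0%/h lost → k = −ln(1 − 0.08) = 0.08338 h⁻¹.
Decay over the reach: 1.017·exp(−kt) = 1.017·0.3272 = 0.3329 mg/L.
At the second outfall, C = (73.26·0.3329 + 7.850·26.70) / (73.26 + 7.850) = 2.885 mg/L.

2.88 mg/L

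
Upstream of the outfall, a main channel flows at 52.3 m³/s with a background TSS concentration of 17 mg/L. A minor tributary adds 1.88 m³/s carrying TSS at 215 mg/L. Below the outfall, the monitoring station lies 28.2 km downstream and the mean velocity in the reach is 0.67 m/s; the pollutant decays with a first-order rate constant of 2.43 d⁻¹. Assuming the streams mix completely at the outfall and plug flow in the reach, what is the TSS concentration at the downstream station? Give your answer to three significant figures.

Conservation of mass: C = (52.30·17.00 + 1.880·215.0) / 54.18 = 1293/54.18 = 23.87 mg/L.
Travel time t = 28.2·1000 / 0.67 = 42090 s = 11.69 h.
Applying C = C₀e^(−kt): 23.87 × 0.3061 = 7.307 mg/L.

7.31 mg/L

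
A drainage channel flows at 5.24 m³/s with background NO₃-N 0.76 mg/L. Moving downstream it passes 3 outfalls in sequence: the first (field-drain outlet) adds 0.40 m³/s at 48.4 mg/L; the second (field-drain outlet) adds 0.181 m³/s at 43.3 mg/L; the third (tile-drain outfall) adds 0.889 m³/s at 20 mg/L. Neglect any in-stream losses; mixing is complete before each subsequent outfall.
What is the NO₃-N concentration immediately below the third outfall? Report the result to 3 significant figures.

After outfall 1: Q = 5.240 + 0.4000 = 5.640 m³/s; C = (5.240·0.7600 + 0.4000·48.40)/5.640 = 4.139 mg/L.
After outfall 2: Q = 5.640 + 0.1810 = 5.821 m³/s; C = (5.640·4.139 + 0.1810·43.30)/5.821 = 5.356 mg/L.
After outfall 3: Q = 5.821 + 0.8890 = 6.710 m³/s; C = (5.821·5.356 + 0.8890·20.00)/6.710 = 7.297 mg/L.

7.30 mg/L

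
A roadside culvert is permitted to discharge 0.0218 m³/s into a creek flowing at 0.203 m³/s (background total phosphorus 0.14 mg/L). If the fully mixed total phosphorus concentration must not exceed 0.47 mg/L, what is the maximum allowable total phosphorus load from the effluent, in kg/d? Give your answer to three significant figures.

Mass balance at the limit: 0.2030·0.1400 + 0.02180·Cₑ = 0.2248·0.47 → Cₑ = 3.543 mg/L.
Load = 0.02180 m³/s × 3.543 g/m³ × 86 400 s/d = 6.673 kg/d.

6.67 kg/d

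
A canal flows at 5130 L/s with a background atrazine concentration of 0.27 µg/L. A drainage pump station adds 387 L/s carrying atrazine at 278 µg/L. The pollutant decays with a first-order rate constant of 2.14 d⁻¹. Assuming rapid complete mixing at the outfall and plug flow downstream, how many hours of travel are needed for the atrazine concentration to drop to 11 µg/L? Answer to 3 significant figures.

After mixing, C = (5130·0.2700 + 387.0·278.0) / 5517 = 109000/5517 = 19.75 µg/L.
19.75·exp(−k·t) = 11 → t = ln(19.75/11)/k = 23630 s = 6.565 h.

6.56 h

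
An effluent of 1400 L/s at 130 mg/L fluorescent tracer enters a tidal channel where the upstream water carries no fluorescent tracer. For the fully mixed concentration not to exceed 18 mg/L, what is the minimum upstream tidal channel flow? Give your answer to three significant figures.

Set C_mix = 18: (Q·0 + 1400·130.0) / (Q + 1400) = 18
→ Q = 1400·(130.0 − 18)/(18 − 0) = 8711 L/s.

8710 L/s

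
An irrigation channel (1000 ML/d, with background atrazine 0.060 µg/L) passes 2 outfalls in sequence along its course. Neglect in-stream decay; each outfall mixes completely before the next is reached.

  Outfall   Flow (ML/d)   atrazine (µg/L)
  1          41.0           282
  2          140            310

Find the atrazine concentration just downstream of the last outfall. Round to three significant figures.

46.6 µg/L

After outfall 1: Q = 1000 + 41.00 = 1041 ML/d; C = (1000·0.06000 + 41.00·282.0)/1041 = 11.16 µg/L.
After outfall 2: Q = 1041 + 140.0 = 1181 ML/d; C = (1041·11.16 + 140.0·310.0)/1181 = 46.59 µg/L.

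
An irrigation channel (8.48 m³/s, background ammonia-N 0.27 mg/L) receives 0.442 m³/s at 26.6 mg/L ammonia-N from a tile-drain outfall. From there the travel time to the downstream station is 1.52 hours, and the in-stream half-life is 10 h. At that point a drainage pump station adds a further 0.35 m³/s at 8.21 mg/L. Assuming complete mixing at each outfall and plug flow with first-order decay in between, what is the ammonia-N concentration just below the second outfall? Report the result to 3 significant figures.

1.67 mg/L

Conservation of mass: C = (8.480·0.2700 + 0.4420·26.60) / 8.922 = 14.05/8.922 = 1.574 mg/L; combined flow 8.922 m³/s.
Half-life 10 h → k = ln 2 / 10 = 0.06931 h⁻¹ = 1.664 d⁻¹.
First-order decay: C = 1.574·exp(−k·t) = 1.574·0.9000 = 1.417 mg/L.
At the second outfall, C = (8.922·1.417 + 0.3500·8.210) / (8.922 + 0.3500) = 1.673 mg/L.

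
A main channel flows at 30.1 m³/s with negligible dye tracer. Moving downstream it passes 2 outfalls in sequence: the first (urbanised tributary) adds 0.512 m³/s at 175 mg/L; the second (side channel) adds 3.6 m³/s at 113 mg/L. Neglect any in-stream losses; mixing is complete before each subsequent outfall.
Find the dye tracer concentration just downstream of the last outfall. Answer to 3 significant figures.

After outfall 1: Q = 30.10 + 0.5120 = 30.61 m³/s; C = (30.10·0 + 0.5120·175.0)/30.61 = 2.927 mg/L.
After outfall 2: Q = 30.61 + 3.600 = 34.21 m³/s; C = (30.61·2.927 + 3.600·113.0)/34.21 = 14.51 mg/L.

14.5 mg/L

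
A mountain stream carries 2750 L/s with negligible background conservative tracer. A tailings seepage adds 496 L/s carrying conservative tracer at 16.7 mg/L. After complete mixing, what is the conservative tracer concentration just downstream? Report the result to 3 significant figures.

After mixing, C = (2750·0 + 496.0·16.70) / 3246 = 8283/3246 = 2.552 mg/L.

2.55 mg/L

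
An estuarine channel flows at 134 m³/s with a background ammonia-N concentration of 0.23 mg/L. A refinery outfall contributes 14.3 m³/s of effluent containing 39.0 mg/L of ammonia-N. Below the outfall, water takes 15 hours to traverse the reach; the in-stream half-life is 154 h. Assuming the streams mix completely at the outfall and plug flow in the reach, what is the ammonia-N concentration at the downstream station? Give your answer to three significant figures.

Mass balance: C = (134.0·0.2300 + 14.30·39.00) / 148.3 = 588.5/148.3 = 3.968 mg/L.
Half-life 154 h → k = ln 2 / 154 = 0.004501 h⁻¹ = 0.1080 d⁻¹.
After decay, C = 3.968 × e^(−kt) = 3.968 × 0.9347 = 3.709 mg/L.

3.71 mg/L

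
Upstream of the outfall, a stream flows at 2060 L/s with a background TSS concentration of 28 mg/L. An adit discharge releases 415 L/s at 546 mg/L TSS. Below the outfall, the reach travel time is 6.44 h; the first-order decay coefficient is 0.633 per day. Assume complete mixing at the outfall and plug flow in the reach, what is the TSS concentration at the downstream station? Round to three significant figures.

96.9 mg/L

After mixing, C = (2060·28.00 + 415.0·546.0) / 2475 = 284300/2475 = 114.9 mg/L.
First-order decay: C = 114.9·exp(−k·t) = 114.9·0.8438 = 96.91 mg/L.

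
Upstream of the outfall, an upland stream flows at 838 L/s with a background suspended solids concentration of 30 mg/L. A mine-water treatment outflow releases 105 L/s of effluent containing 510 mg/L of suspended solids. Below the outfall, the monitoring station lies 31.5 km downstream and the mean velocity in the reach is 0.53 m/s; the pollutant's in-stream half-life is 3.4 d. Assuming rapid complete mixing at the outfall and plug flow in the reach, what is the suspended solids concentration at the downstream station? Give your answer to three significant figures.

72.5 mg/L

Mass balance: C = (838.0·30.00 + 105.0·510.0) / 943.0 = 78690/943.0 = 83.45 mg/L.
Travel time t = 31.5·1000 / 0.53 = 59430 s = 16.51 h.
Half-life 3.4 d → k = ln 2 / 3.4 = 0.2039 d⁻¹.
First-order decay: C = 83.45·exp(−k·t) = 83.45·0.8692 = 72.53 mg/L.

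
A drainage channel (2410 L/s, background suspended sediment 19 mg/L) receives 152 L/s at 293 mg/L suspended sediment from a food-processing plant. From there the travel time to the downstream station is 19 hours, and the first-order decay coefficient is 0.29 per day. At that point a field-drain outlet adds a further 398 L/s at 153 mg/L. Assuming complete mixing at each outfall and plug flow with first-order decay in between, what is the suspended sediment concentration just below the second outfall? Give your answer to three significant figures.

Mass balance: C = (2410·19.00 + 152.0·293.0) / 2562 = 90330/2562 = 35.26 mg/L; combined flow 2562 L/s.
After decay, C = 35.26 × e^(−kt) = 35.26 × 0.7949 = 28.02 mg/L.
At the second outfall, C = (2562·28.02 + 398.0·153.0) / (2562 + 398.0) = 44.83 mg/L.

44.8 mg/L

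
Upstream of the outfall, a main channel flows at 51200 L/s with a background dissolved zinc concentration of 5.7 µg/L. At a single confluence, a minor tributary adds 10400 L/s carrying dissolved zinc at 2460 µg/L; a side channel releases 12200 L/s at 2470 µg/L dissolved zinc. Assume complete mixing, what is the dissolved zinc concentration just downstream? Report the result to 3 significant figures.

Flow-weighted average: C = (51200·5.700 + 10400·2460 + 12200·2470) / 73800 = 56010000/73800 = 758.9 µg/L.

759 µg/L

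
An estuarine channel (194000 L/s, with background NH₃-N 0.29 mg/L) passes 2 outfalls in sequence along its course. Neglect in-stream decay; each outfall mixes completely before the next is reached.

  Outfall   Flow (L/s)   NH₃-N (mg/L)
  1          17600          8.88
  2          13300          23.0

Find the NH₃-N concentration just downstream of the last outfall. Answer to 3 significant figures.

Below outfall 1: Q → 211600 L/s, C = (194000·0.2900 + 17600·8.880)/211600 = 1.004 mg/L.
Below outfall 2: Q → 224900 L/s, C = (211600·1.004 + 13300·23.00)/224900 = 2.305 mg/L.

2.31 mg/L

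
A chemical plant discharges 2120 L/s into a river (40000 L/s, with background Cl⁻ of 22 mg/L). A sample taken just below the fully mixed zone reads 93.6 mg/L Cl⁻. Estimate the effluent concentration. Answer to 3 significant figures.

Mass balance: 40000·22.00 + 2120·Cₑ = 42120·93.60
→ Cₑ = (42120·93.60 − 40000·22.00) / 2120 = 1445 mg/L.

1440 mg/L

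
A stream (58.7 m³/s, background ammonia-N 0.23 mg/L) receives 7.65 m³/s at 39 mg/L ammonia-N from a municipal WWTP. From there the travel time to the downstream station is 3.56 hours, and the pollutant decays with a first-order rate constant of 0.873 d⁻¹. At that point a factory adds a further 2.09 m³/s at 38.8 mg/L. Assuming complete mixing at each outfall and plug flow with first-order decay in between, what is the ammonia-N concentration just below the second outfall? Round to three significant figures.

After mixing, C = (58.70·0.2300 + 7.650·39.00) / 66.35 = 311.9/66.35 = 4.700 mg/L; combined flow 66.35 m³/s.
First-order decay: C = 4.700·exp(−k·t) = 4.700·0.8785 = 4.129 mg/L.
At the second outfall, C = (66.35·4.129 + 2.090·38.80) / (66.35 + 2.090) = 5.188 mg/L.

5.19 mg/L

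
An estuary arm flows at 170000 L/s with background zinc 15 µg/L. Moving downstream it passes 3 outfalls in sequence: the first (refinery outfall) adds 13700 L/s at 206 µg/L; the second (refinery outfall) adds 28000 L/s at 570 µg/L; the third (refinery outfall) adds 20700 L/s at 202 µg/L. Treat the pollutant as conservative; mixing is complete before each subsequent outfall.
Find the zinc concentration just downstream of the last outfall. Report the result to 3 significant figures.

110 µg/L

After outfall 1: Q = 170000 + 13700 = 183700 L/s; C = (170000·15.00 + 13700·206.0)/183700 = 29.24 µg/L.
After outfall 2: Q = 183700 + 28000 = 211700 L/s; C = (183700·29.24 + 28000·570.0)/211700 = 100.8 µg/L.
After outfall 3: Q = 211700 + 20700 = 232400 L/s; C = (211700·100.8 + 20700·202.0)/232400 = 109.8 µg/L.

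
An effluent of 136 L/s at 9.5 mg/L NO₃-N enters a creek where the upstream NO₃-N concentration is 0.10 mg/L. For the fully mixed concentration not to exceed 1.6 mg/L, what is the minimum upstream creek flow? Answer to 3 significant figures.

716 L/s

Set C_mix = 1.6: (Q·0.1000 + 136.0·9.500) / (Q + 136.0) = 1.6
→ Q = 136.0·(9.500 − 1.6)/(1.6 − 0.1000) = 716.3 L/s.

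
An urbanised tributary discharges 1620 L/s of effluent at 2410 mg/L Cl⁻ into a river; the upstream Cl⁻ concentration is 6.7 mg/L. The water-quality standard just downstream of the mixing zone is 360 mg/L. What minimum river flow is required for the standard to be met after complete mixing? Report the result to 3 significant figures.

9400 L/s

Set C_mix = 360: (Q·6.700 + 1620·2410) / (Q + 1620) = 360
→ Q = 1620·(2410 − 360)/(360 − 6.700) = 9400 L/s.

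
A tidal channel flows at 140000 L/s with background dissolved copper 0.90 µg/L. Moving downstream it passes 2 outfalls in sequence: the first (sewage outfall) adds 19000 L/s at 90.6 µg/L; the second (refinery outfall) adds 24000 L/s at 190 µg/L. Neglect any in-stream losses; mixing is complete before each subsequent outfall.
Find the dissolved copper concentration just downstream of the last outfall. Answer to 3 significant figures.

Below outfall 1: Q → 159000 L/s, C = (140000·0.9000 + 19000·90.60)/159000 = 11.62 µg/L.
Below outfall 2: Q → 183000 L/s, C = (159000·11.62 + 24000·190.0)/183000 = 35.01 µg/L.

35.0 µg/L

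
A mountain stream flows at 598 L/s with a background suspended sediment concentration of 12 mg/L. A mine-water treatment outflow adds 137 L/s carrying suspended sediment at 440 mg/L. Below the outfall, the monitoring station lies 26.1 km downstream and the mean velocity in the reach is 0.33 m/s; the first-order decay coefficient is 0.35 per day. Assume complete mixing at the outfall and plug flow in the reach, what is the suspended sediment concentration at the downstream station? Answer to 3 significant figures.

Flow-weighted average: C = (598.0·12.00 + 137.0·440.0) / 735.0 = 67460/735.0 = 91.78 mg/L.
Travel time t = 26.1·1000 / 0.33 = 79090 s = 21.97 h.
First-order decay: C = 91.78·exp(−k·t) = 91.78·0.7259 = 66.62 mg/L.

66.6 mg/L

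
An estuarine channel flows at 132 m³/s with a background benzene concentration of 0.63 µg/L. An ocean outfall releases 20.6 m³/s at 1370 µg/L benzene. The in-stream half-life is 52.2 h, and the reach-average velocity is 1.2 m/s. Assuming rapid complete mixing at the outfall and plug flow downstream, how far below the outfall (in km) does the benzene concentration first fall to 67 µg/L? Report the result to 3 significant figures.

Flow-weighted average: C = (132.0·0.6300 + 20.60·1370) / 152.6 = 28310/152.6 = 185.5 µg/L.
Half-life 52.2 h → k = ln 2 / 52.2 = 0.01328 h⁻¹ = 0.3187 d⁻¹.
Set 185.5·exp(−k·t) = 67 → t = ln(185.5/67)/k = 276100 s = 76.69 h.
Distance = v·t = 1.2·276100 = 331300 m = 331.3 km.

331 km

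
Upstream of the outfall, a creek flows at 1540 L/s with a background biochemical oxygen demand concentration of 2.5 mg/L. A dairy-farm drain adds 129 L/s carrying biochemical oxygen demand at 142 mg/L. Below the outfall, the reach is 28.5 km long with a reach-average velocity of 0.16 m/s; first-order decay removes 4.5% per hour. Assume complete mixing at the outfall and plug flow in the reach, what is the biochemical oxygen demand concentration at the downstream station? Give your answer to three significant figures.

1.36 mg/L

Conservation of mass: C = (1540·2.500 + 129.0·142.0) / 1669 = 22170/1669 = 13.28 mg/L.
Travel time t = 28.5·1000 / 0.16 = 178100 s = 49.48 h.
4.5%/h lost → k = −ln(1 − 0.045) = 0.04604 h⁻¹.
After decay, C = 13.28 × e^(−kt) = 13.28 × 0.1025 = 1.361 mg/L.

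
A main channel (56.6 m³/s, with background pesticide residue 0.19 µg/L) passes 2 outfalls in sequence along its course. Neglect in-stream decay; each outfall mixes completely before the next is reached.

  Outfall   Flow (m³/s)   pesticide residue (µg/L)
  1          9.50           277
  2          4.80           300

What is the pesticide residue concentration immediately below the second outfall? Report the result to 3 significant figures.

Outfall 1: combined Q = 66.10 m³/s; C = (56.60·0.1900 + 9.500·277.0)/66.10 = 39.97 µg/L.
Outfall 2: combined Q = 70.90 m³/s; C = (66.10·39.97 + 4.800·300.0)/70.90 = 57.58 µg/L.

57.6 µg/L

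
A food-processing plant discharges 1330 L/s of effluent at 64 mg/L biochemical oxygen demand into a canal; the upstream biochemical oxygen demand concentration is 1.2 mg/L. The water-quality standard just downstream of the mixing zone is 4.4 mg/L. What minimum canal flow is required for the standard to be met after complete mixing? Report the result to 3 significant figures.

24800 L/s

Set C_mix = 4.4: (Q·1.200 + 1330·64.00) / (Q + 1330) = 4.4
→ Q = 1330·(64.00 − 4.4)/(4.4 − 1.200) = 24770 L/s.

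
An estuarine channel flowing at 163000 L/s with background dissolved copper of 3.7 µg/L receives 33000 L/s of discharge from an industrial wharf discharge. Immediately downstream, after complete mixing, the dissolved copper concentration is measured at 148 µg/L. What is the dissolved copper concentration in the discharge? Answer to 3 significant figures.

Mass balance: 163000·3.700 + 33000·Cₑ = 196000·148.0
→ Cₑ = (196000·148.0 − 163000·3.700) / 33000 = 860.8 µg/L.

861 µg/L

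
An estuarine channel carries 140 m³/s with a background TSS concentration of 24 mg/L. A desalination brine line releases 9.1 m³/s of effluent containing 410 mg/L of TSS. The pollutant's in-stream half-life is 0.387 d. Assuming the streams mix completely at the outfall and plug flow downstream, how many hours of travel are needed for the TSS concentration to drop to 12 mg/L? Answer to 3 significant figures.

18.5 h

After mixing, C = (140.0·24.00 + 9.100·410.0) / 149.1 = 7091/149.1 = 47.56 mg/L.
Half-life 0.387 d → k = ln 2 / 0.387 = 1.791 d⁻¹.
47.56·exp(−k·t) = 12 → t = ln(47.56/12)/k = 66430 s = 18.45 h.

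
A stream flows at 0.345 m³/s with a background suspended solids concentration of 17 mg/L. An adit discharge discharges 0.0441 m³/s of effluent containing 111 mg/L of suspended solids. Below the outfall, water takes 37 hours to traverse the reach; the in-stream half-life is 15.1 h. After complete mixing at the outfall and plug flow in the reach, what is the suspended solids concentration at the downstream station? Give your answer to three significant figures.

5.06 mg/L

Mixed concentration C = ΣQC/ΣQ = (0.3450·17.00 + 0.04410·111.0) / 0.3891 = 10.76/0.3891 = 27.65 mg/L.
Half-life 15.1 h → k = ln 2 / 15.1 = 0.04590 h⁻¹ = 1.102 d⁻¹.
Applying C = C₀e^(−kt): 27.65 × 0.1830 = 5.060 mg/L.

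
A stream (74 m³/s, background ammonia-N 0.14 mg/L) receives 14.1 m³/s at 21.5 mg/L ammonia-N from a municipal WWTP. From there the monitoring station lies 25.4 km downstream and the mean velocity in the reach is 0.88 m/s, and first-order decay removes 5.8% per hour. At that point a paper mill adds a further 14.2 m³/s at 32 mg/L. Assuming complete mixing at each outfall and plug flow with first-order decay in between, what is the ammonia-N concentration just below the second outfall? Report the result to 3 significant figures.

6.34 mg/L

Flow-weighted average: C = (74.00·0.1400 + 14.10·21.50) / 88.10 = 313.5/88.10 = 3.559 mg/L; combined flow 88.10 m³/s.
Travel time t = 25.4·1000 / 0.88 = 28860 s = 8.018 h.
5.8%/h lost → k = −ln(1 − 0.058) = 0.05975 h⁻¹.
Decay over the reach: 3.559·exp(−kt) = 3.559·0.6194 = 2.204 mg/L.
At the second outfall, C = (88.10·2.204 + 14.20·32.00) / (88.10 + 14.20) = 6.340 mg/L.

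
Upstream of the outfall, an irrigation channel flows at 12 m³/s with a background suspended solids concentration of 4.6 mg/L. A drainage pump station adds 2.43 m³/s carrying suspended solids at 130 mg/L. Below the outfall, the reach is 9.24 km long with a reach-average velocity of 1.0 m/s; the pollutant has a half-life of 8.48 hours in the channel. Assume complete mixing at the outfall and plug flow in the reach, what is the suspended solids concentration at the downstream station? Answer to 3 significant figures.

20.9 mg/L

After mixing, C = (12.00·4.600 + 2.430·130.0) / 14.43 = 371.1/14.43 = 25.72 mg/L.
Travel time t = 9.24·1000 / 1.0 = 9240 s = 2.567 h.
Half-life 8.48 h → k = ln 2 / 8.48 = 0.08174 h⁻¹ = 1.962 d⁻¹.
Applying C = C₀e^(−kt): 25.72 × 0.8107 = 20.85 mg/L.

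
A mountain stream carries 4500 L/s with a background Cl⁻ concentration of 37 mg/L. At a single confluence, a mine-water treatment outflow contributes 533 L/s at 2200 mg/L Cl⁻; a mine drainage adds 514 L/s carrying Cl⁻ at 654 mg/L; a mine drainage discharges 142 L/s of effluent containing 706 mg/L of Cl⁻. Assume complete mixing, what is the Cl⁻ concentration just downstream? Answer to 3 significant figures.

312 mg/L

After mixing, C = (4500·37.00 + 533.0·2200 + 514.0·654.0 + 142.0·706.0) / 5689 = 1776000/5689 = 312.1 mg/L.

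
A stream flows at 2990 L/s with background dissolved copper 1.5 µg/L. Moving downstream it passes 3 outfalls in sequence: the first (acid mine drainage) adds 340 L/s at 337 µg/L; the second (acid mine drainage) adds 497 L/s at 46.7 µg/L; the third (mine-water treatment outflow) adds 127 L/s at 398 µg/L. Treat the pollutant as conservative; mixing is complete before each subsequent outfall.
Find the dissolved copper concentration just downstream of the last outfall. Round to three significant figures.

After outfall 1: Q = 2990 + 340.0 = 3330 L/s; C = (2990·1.500 + 340.0·337.0)/3330 = 35.76 µg/L.
After outfall 2: Q = 3330 + 497.0 = 3827 L/s; C = (3330·35.76 + 497.0·46.70)/3827 = 37.18 µg/L.
After outfall 3: Q = 3827 + 127.0 = 3954 L/s; C = (3827·37.18 + 127.0·398.0)/3954 = 48.77 µg/L.

48.8 µg/L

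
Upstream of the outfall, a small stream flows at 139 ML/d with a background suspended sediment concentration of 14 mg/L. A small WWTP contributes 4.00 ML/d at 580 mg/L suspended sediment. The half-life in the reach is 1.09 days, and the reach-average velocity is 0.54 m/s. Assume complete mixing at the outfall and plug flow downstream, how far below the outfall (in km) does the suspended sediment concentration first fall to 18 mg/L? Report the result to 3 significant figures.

37.1 km

Mixed concentration C = ΣQC/ΣQ = (139.0·14.00 + 4.000·580.0) / 143.0 = 4266/143.0 = 29.83 mg/L.
Half-life 1.09 d → k = ln 2 / 1.09 = 0.6359 d⁻¹.
Set 29.83·exp(−k·t) = 18 → t = ln(29.83/18)/k = 68640 s = 19.07 h.
Distance = v·t = 0.54·68640 = 37070 m = 37.07 km.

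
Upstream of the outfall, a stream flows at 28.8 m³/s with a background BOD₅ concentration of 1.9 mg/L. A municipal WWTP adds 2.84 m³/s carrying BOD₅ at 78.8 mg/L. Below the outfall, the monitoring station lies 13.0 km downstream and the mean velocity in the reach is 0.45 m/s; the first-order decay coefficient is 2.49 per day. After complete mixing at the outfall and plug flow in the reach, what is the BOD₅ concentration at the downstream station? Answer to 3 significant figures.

3.83 mg/L

Mixed concentration C = ΣQC/ΣQ = (28.80·1.900 + 2.840·78.80) / 31.64 = 278.5/31.64 = 8.803 mg/L.
Travel time t = 13.0·1000 / 0.45 = 28890 s = 8.025 h.
Applying C = C₀e^(−kt): 8.803 × 0.4349 = 3.829 mg/L.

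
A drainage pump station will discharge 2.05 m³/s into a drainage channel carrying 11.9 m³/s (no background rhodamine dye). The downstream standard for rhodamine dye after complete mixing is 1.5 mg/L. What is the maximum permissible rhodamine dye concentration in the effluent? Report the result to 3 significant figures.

At the limit, (Qr·Cr + Qe·Cₑ)/(Qr + Qe) = 1.5:
Cₑ = (13.95·1.5 − 11.90·0) / 2.050 = 10.21 mg/L.

10.2 mg/L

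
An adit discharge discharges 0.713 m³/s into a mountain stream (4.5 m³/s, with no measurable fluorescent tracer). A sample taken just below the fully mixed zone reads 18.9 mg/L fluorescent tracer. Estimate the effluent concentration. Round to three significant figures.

Mass balance: 4.500·0 + 0.7130·Cₑ = 5.213·18.90
→ Cₑ = (5.213·18.90 − 4.500·0) / 0.7130 = 138.2 mg/L.

138 mg/L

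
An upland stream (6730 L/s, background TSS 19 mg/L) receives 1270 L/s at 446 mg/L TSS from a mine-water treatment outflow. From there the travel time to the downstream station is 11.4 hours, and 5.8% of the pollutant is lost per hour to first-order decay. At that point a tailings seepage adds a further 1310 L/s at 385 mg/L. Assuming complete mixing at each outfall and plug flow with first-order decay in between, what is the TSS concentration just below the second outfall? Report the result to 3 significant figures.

91.9 mg/L

Conservation of mass: C = (6730·19.00 + 1270·446.0) / 8000 = 694300/8000 = 86.79 mg/L; combined flow 8000 L/s.
5.8%/h lost → k = −ln(1 − 0.058) = 0.05975 h⁻¹.
Applying C = C₀e^(−kt): 86.79 × 0.5060 = 43.92 mg/L.
Second outfall: C = (8000·43.92 + 1310·385.0)/9310 = 91.91 mg/L.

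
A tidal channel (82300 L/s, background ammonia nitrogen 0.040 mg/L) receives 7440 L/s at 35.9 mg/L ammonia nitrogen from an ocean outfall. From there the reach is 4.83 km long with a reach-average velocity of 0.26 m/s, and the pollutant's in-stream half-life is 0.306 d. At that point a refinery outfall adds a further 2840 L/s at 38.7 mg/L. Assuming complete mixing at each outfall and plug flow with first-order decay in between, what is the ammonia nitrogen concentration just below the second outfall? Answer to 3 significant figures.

2.98 mg/L

Mixed concentration C = ΣQC/ΣQ = (82300·0.04000 + 7440·35.90) / 89740 = 270400/89740 = 3.013 mg/L; combined flow 89740 L/s.
Travel time t = 4.83·1000 / 0.26 = 18580 s = 5.160 h.
Half-life 0.306 d → k = ln 2 / 0.306 = 2.265 d⁻¹.
Decay over the reach: 3.013·exp(−kt) = 3.013·0.6144 = 1.851 mg/L.
Second outfall: C = (89740·1.851 + 2840·38.70)/92580 = 2.982 mg/L.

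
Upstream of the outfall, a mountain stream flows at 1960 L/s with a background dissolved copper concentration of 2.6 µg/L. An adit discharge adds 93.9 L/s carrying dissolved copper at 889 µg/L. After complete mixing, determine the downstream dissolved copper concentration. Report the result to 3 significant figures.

Conservation of mass: C = (1960·2.600 + 93.90·889.0) / 2054 = 88570/2054 = 43.12 µg/L.

43.1 µg/L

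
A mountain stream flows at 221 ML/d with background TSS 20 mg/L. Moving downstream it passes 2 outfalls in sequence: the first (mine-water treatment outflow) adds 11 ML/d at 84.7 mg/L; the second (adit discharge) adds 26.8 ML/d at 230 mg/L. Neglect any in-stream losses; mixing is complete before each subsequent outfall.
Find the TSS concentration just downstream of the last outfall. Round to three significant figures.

After outfall 1: Q = 221.0 + 11.00 = 232.0 ML/d; C = (221.0·20.00 + 11.00·84.70)/232.0 = 23.07 mg/L.
After outfall 2: Q = 232.0 + 26.80 = 258.8 ML/d; C = (232.0·23.07 + 26.80·230.0)/258.8 = 44.50 mg/L.

44.5 mg/L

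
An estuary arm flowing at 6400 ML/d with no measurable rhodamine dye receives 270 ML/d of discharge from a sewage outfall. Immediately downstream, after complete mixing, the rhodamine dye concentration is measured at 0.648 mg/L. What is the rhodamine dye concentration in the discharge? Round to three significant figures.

16.0 mg/L

Mass balance: 6400·0 + 270.0·Cₑ = 6670·0.6480
→ Cₑ = (6670·0.6480 − 6400·0) / 270.0 = 16.01 mg/L.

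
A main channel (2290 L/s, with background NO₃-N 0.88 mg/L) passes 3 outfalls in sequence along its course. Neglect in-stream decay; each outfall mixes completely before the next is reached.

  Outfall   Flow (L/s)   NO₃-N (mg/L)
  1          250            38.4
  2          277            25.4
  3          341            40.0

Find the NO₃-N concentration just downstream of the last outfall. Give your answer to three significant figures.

Outfall 1: combined Q = 2540 L/s; C = (2290·0.8800 + 250.0·38.40)/2540 = 4.573 mg/L.
Outfall 2: combined Q = 2817 L/s; C = (2540·4.573 + 277.0·25.40)/2817 = 6.621 mg/L.
Outfall 3: combined Q = 3158 L/s; C = (2817·6.621 + 341.0·40.00)/3158 = 10.23 mg/L.

10.2 mg/L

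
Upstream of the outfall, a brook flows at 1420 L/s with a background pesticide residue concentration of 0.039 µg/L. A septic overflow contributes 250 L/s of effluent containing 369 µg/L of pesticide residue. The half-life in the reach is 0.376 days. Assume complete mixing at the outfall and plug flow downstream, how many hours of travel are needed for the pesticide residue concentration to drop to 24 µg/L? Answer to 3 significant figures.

10.9 h

Flow-weighted average: C = (1420·0.03900 + 250.0·369.0) / 1670 = 92310/1670 = 55.27 µg/L.
Half-life 0.376 d → k = ln 2 / 0.376 = 1.843 d⁻¹.
55.27·exp(−k·t) = 24 → t = ln(55.27/24)/k = 39100 s = 10.86 h.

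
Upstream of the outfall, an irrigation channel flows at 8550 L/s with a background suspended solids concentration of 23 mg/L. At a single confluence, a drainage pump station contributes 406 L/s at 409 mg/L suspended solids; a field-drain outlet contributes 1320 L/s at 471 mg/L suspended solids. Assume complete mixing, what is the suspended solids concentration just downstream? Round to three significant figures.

95.8 mg/L

Flow-weighted average: C = (8550·23.00 + 406.0·409.0 + 1320·471.0) / 10280 = 984400/10280 = 95.80 mg/L.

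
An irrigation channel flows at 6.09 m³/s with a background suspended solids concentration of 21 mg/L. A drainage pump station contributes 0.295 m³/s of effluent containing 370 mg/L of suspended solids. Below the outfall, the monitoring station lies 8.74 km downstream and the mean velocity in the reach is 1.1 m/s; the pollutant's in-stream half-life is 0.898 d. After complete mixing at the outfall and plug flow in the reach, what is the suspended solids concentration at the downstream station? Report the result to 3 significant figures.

Mixed concentration C = ΣQC/ΣQ = (6.090·21.00 + 0.2950·370.0) / 6.385 = 237.0/6.385 = 37.12 mg/L.
Travel time t = 8.74·1000 / 1.1 = 7945 s = 2.207 h.
Half-life 0.898 d → k = ln 2 / 0.898 = 0.7719 d⁻¹.
First-order decay: C = 37.12·exp(−k·t) = 37.12·0.9315 = 34.58 mg/L.

34.6 mg/L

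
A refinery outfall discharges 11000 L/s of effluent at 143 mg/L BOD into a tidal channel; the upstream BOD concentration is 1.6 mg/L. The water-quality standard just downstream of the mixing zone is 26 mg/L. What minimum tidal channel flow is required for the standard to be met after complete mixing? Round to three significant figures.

Set C_mix = 26: (Q·1.600 + 11000·143.0) / (Q + 11000) = 26
→ Q = 11000·(143.0 − 26)/(26 − 1.600) = 52750 L/s.

52700 L/s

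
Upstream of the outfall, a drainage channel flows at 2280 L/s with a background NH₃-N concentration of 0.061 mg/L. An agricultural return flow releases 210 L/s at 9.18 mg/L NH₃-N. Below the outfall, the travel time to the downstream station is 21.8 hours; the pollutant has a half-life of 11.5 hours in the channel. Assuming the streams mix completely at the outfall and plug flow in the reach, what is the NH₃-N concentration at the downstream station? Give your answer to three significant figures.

Mass balance: C = (2280·0.06100 + 210.0·9.180) / 2490 = 2067/2490 = 0.8301 mg/L.
Half-life 11.5 h → k = ln 2 / 11.5 = 0.06027 h⁻¹ = 1.447 d⁻¹.
First-order decay: C = 0.8301·exp(−k·t) = 0.8301·0.2688 = 0.2231 mg/L.

0.223 mg/L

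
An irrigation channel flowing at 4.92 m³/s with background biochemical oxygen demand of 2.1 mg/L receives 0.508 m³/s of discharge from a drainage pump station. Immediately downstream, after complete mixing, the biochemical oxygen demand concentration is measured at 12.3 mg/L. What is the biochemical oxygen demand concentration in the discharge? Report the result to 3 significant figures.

Mass balance: 4.920·2.100 + 0.5080·Cₑ = 5.428·12.30
→ Cₑ = (5.428·12.30 − 4.920·2.100) / 0.5080 = 111.1 mg/L.

111 mg/L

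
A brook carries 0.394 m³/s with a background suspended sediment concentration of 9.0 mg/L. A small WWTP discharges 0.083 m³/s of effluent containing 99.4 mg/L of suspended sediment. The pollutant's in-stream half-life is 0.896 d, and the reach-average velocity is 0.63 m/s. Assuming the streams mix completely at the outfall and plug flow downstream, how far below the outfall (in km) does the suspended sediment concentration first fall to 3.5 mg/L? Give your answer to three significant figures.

138 km

Mass balance: C = (0.3940·9.000 + 0.08300·99.40) / 0.4770 = 11.80/0.4770 = 24.73 mg/L.
Half-life 0.896 d → k = ln 2 / 0.896 = 0.7736 d⁻¹.
Set 24.73·exp(−k·t) = 3.5 → t = ln(24.73/3.5)/k = 218400 s = 60.66 h.
Distance = v·t = 0.63·218400 = 137600 m = 137.6 km.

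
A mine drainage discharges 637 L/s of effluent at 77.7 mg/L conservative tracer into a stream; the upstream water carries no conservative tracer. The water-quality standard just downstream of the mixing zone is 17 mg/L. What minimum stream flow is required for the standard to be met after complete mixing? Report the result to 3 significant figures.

Set C_mix = 17: (Q·0 + 637.0·77.70) / (Q + 637.0) = 17
→ Q = 637.0·(77.70 − 17)/(17 − 0) = 2274 L/s.

2270 L/s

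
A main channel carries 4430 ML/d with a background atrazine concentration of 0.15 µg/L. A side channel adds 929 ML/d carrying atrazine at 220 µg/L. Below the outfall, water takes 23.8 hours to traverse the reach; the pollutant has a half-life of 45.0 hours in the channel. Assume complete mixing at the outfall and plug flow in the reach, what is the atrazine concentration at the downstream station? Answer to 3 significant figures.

26.5 µg/L

Mass balance: C = (4430·0.1500 + 929.0·220.0) / 5359 = 205000/5359 = 38.26 µg/L.
Half-life 45.0 h → k = ln 2 / 45.0 = 0.01540 h⁻¹ = 0.3697 d⁻¹.
Decay over the reach: 38.26·exp(−kt) = 38.26·0.6931 = 26.52 µg/L.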